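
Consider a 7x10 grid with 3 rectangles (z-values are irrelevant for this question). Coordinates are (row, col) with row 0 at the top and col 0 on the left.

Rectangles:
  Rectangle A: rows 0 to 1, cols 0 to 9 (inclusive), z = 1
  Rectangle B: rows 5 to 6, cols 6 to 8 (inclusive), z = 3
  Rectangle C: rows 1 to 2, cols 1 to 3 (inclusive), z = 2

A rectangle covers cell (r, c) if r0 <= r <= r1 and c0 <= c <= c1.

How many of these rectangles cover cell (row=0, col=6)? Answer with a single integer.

Check cell (0,6):
  A: rows 0-1 cols 0-9 -> covers
  B: rows 5-6 cols 6-8 -> outside (row miss)
  C: rows 1-2 cols 1-3 -> outside (row miss)
Count covering = 1

Answer: 1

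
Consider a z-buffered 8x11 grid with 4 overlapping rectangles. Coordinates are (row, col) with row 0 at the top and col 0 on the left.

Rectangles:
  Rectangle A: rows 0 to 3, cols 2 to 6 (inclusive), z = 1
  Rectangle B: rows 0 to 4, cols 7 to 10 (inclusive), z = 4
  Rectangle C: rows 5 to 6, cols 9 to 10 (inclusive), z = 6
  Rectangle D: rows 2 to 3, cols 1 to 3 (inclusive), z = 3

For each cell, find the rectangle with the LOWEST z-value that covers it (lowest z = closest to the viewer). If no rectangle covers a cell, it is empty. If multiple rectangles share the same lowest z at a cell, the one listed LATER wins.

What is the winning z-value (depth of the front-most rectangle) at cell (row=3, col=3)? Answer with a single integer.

Answer: 1

Derivation:
Check cell (3,3):
  A: rows 0-3 cols 2-6 z=1 -> covers; best now A (z=1)
  B: rows 0-4 cols 7-10 -> outside (col miss)
  C: rows 5-6 cols 9-10 -> outside (row miss)
  D: rows 2-3 cols 1-3 z=3 -> covers; best now A (z=1)
Winner: A at z=1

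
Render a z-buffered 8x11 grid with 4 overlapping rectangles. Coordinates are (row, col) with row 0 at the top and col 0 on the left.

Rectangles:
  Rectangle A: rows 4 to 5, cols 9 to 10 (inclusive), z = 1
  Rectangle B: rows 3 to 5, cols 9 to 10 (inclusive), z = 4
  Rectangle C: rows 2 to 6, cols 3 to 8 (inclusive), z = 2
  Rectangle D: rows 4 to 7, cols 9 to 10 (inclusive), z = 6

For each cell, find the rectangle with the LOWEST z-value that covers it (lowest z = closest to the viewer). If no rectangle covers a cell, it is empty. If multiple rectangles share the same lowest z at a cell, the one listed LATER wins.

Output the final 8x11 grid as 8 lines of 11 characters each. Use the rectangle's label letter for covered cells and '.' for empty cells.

...........
...........
...CCCCCC..
...CCCCCCBB
...CCCCCCAA
...CCCCCCAA
...CCCCCCDD
.........DD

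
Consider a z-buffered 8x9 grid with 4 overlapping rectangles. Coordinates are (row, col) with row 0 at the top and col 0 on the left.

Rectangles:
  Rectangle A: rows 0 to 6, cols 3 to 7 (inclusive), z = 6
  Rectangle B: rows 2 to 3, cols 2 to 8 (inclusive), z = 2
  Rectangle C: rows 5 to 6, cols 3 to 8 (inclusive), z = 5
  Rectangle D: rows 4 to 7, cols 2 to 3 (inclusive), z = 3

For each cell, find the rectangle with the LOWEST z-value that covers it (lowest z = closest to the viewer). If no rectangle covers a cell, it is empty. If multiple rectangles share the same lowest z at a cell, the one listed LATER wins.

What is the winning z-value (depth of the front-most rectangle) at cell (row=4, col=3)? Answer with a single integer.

Check cell (4,3):
  A: rows 0-6 cols 3-7 z=6 -> covers; best now A (z=6)
  B: rows 2-3 cols 2-8 -> outside (row miss)
  C: rows 5-6 cols 3-8 -> outside (row miss)
  D: rows 4-7 cols 2-3 z=3 -> covers; best now D (z=3)
Winner: D at z=3

Answer: 3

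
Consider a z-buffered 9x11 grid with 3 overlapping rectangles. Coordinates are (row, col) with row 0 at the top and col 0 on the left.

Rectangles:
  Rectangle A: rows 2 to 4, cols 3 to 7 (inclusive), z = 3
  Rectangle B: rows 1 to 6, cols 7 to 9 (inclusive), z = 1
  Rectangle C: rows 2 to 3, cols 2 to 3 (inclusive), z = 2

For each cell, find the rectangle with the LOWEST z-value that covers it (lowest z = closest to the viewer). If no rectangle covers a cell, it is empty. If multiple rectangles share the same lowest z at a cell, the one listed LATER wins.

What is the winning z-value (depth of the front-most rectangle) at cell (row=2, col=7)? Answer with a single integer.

Check cell (2,7):
  A: rows 2-4 cols 3-7 z=3 -> covers; best now A (z=3)
  B: rows 1-6 cols 7-9 z=1 -> covers; best now B (z=1)
  C: rows 2-3 cols 2-3 -> outside (col miss)
Winner: B at z=1

Answer: 1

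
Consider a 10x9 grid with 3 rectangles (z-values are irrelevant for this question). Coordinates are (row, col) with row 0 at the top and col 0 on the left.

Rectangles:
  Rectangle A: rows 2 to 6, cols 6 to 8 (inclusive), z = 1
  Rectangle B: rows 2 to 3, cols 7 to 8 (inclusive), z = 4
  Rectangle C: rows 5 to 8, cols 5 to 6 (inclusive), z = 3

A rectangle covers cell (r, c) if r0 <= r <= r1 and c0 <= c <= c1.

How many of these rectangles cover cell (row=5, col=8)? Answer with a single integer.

Check cell (5,8):
  A: rows 2-6 cols 6-8 -> covers
  B: rows 2-3 cols 7-8 -> outside (row miss)
  C: rows 5-8 cols 5-6 -> outside (col miss)
Count covering = 1

Answer: 1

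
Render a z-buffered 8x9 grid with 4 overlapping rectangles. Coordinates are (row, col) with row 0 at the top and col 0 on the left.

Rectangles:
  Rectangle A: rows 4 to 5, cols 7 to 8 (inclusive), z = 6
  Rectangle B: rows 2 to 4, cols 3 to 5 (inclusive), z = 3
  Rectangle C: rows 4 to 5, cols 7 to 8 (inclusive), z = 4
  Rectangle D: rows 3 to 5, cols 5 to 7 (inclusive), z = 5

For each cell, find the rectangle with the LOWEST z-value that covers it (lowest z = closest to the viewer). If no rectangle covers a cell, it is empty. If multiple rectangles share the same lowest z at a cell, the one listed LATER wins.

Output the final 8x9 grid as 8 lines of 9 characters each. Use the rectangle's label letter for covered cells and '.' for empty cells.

.........
.........
...BBB...
...BBBDD.
...BBBDCC
.....DDCC
.........
.........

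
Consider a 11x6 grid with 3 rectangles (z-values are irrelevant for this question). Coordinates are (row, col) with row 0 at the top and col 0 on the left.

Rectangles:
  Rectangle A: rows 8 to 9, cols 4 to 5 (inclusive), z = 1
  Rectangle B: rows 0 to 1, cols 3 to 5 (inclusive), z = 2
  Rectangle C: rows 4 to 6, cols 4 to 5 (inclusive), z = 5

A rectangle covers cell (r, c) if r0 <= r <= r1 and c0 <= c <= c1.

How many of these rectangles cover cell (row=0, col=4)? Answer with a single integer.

Check cell (0,4):
  A: rows 8-9 cols 4-5 -> outside (row miss)
  B: rows 0-1 cols 3-5 -> covers
  C: rows 4-6 cols 4-5 -> outside (row miss)
Count covering = 1

Answer: 1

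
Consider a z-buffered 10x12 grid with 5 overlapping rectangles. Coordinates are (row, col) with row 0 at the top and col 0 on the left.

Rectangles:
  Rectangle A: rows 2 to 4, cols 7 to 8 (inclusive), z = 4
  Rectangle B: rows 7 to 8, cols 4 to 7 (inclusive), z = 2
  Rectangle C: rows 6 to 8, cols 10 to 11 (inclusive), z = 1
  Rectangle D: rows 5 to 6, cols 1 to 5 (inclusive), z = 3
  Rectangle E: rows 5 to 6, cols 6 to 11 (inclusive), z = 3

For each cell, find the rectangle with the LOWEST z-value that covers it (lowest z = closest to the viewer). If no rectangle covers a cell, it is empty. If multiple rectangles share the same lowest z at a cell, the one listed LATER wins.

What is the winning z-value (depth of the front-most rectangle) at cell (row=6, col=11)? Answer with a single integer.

Check cell (6,11):
  A: rows 2-4 cols 7-8 -> outside (row miss)
  B: rows 7-8 cols 4-7 -> outside (row miss)
  C: rows 6-8 cols 10-11 z=1 -> covers; best now C (z=1)
  D: rows 5-6 cols 1-5 -> outside (col miss)
  E: rows 5-6 cols 6-11 z=3 -> covers; best now C (z=1)
Winner: C at z=1

Answer: 1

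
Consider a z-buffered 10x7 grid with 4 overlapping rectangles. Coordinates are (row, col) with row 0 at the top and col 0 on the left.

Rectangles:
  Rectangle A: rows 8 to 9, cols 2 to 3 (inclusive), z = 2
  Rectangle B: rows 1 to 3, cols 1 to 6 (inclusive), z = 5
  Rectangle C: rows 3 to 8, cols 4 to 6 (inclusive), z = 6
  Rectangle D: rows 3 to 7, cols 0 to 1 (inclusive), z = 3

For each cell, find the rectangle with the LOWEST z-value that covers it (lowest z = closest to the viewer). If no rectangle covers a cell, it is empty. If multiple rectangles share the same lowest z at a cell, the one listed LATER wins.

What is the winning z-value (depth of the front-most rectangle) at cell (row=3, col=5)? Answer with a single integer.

Answer: 5

Derivation:
Check cell (3,5):
  A: rows 8-9 cols 2-3 -> outside (row miss)
  B: rows 1-3 cols 1-6 z=5 -> covers; best now B (z=5)
  C: rows 3-8 cols 4-6 z=6 -> covers; best now B (z=5)
  D: rows 3-7 cols 0-1 -> outside (col miss)
Winner: B at z=5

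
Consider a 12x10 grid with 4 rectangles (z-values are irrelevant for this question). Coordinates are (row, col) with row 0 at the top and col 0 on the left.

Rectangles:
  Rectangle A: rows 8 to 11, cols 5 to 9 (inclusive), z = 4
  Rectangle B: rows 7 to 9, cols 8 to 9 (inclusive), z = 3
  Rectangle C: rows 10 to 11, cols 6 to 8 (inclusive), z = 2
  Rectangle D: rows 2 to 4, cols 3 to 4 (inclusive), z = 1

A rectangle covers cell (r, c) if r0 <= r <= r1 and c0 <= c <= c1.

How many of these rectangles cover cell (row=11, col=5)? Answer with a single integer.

Answer: 1

Derivation:
Check cell (11,5):
  A: rows 8-11 cols 5-9 -> covers
  B: rows 7-9 cols 8-9 -> outside (row miss)
  C: rows 10-11 cols 6-8 -> outside (col miss)
  D: rows 2-4 cols 3-4 -> outside (row miss)
Count covering = 1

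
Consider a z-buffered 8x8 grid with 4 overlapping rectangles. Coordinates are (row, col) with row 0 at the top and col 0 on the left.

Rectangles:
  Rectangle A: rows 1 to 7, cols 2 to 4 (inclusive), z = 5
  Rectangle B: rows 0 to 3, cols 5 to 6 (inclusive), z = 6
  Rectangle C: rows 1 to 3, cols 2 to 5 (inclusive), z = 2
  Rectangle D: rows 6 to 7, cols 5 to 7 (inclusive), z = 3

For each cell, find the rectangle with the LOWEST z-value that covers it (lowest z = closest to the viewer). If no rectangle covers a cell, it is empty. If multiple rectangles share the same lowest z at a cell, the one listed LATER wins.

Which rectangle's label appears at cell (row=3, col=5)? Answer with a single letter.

Check cell (3,5):
  A: rows 1-7 cols 2-4 -> outside (col miss)
  B: rows 0-3 cols 5-6 z=6 -> covers; best now B (z=6)
  C: rows 1-3 cols 2-5 z=2 -> covers; best now C (z=2)
  D: rows 6-7 cols 5-7 -> outside (row miss)
Winner: C at z=2

Answer: C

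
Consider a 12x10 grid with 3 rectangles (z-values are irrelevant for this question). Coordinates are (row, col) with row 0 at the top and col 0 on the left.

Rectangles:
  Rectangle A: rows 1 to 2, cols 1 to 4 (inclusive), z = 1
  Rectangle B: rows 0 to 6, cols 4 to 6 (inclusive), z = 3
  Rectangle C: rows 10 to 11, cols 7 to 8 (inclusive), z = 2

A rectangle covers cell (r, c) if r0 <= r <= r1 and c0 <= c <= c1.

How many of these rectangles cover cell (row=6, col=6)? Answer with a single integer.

Check cell (6,6):
  A: rows 1-2 cols 1-4 -> outside (row miss)
  B: rows 0-6 cols 4-6 -> covers
  C: rows 10-11 cols 7-8 -> outside (row miss)
Count covering = 1

Answer: 1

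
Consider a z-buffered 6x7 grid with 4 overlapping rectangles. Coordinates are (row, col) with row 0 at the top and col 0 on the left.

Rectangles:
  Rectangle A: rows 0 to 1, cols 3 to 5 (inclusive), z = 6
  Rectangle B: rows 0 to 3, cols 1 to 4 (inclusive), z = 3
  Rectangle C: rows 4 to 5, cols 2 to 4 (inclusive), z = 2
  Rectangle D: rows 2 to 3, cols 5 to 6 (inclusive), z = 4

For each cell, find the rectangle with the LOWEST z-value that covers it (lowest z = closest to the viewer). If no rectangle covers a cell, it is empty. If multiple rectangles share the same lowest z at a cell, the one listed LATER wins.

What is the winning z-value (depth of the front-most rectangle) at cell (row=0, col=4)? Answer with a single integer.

Check cell (0,4):
  A: rows 0-1 cols 3-5 z=6 -> covers; best now A (z=6)
  B: rows 0-3 cols 1-4 z=3 -> covers; best now B (z=3)
  C: rows 4-5 cols 2-4 -> outside (row miss)
  D: rows 2-3 cols 5-6 -> outside (row miss)
Winner: B at z=3

Answer: 3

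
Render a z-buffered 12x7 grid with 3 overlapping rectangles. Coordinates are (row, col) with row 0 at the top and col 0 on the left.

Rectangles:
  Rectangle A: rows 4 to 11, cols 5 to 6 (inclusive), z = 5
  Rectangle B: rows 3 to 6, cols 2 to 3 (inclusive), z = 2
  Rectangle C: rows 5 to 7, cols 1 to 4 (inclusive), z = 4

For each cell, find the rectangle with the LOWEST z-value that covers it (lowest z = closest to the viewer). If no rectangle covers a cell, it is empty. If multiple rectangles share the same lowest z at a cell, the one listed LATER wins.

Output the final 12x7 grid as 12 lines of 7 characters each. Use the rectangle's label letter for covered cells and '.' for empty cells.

.......
.......
.......
..BB...
..BB.AA
.CBBCAA
.CBBCAA
.CCCCAA
.....AA
.....AA
.....AA
.....AA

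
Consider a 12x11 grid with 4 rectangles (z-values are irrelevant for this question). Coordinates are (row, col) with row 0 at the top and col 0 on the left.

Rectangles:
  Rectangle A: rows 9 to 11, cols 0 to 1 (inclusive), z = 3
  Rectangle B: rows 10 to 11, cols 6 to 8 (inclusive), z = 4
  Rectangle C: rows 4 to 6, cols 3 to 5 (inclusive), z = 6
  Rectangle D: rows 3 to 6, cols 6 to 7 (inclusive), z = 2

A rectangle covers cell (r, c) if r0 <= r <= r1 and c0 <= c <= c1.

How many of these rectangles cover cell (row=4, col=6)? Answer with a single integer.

Answer: 1

Derivation:
Check cell (4,6):
  A: rows 9-11 cols 0-1 -> outside (row miss)
  B: rows 10-11 cols 6-8 -> outside (row miss)
  C: rows 4-6 cols 3-5 -> outside (col miss)
  D: rows 3-6 cols 6-7 -> covers
Count covering = 1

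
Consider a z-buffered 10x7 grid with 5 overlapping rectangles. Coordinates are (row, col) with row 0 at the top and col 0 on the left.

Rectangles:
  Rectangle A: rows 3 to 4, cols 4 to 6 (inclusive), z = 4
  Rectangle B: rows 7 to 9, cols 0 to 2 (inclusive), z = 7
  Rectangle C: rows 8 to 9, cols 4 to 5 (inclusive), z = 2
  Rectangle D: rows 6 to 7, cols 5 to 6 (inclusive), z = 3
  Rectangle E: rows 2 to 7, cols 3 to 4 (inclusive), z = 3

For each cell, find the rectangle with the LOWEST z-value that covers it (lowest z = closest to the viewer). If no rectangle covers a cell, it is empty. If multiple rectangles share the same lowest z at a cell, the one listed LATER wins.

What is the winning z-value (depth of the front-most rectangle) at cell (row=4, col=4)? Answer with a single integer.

Answer: 3

Derivation:
Check cell (4,4):
  A: rows 3-4 cols 4-6 z=4 -> covers; best now A (z=4)
  B: rows 7-9 cols 0-2 -> outside (row miss)
  C: rows 8-9 cols 4-5 -> outside (row miss)
  D: rows 6-7 cols 5-6 -> outside (row miss)
  E: rows 2-7 cols 3-4 z=3 -> covers; best now E (z=3)
Winner: E at z=3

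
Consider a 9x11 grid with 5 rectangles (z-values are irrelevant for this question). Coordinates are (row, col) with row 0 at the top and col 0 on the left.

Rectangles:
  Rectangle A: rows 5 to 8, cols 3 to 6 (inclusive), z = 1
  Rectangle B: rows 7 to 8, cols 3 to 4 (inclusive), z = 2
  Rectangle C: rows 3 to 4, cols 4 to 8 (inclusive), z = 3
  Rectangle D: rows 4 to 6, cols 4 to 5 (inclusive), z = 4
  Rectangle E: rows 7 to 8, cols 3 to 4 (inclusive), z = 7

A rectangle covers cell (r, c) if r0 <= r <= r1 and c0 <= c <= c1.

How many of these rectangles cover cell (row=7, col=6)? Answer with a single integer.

Check cell (7,6):
  A: rows 5-8 cols 3-6 -> covers
  B: rows 7-8 cols 3-4 -> outside (col miss)
  C: rows 3-4 cols 4-8 -> outside (row miss)
  D: rows 4-6 cols 4-5 -> outside (row miss)
  E: rows 7-8 cols 3-4 -> outside (col miss)
Count covering = 1

Answer: 1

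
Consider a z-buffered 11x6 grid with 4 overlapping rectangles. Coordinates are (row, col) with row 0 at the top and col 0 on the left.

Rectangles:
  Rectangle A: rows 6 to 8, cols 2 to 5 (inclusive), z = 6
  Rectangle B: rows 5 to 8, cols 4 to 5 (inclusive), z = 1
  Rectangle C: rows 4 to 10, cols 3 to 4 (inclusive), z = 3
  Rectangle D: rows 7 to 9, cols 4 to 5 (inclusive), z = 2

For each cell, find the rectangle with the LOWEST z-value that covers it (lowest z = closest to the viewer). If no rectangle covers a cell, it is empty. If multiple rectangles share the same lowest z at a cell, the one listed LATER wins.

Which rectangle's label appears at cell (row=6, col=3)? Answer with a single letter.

Check cell (6,3):
  A: rows 6-8 cols 2-5 z=6 -> covers; best now A (z=6)
  B: rows 5-8 cols 4-5 -> outside (col miss)
  C: rows 4-10 cols 3-4 z=3 -> covers; best now C (z=3)
  D: rows 7-9 cols 4-5 -> outside (row miss)
Winner: C at z=3

Answer: C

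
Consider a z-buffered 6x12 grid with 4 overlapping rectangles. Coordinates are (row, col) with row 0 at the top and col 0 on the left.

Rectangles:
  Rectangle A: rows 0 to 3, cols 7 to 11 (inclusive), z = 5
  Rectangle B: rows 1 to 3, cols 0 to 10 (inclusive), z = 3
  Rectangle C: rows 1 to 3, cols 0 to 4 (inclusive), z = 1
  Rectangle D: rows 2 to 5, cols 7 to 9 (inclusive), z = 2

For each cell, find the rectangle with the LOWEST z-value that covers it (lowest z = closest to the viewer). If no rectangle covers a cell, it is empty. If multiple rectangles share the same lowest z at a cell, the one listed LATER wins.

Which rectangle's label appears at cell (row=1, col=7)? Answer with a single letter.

Answer: B

Derivation:
Check cell (1,7):
  A: rows 0-3 cols 7-11 z=5 -> covers; best now A (z=5)
  B: rows 1-3 cols 0-10 z=3 -> covers; best now B (z=3)
  C: rows 1-3 cols 0-4 -> outside (col miss)
  D: rows 2-5 cols 7-9 -> outside (row miss)
Winner: B at z=3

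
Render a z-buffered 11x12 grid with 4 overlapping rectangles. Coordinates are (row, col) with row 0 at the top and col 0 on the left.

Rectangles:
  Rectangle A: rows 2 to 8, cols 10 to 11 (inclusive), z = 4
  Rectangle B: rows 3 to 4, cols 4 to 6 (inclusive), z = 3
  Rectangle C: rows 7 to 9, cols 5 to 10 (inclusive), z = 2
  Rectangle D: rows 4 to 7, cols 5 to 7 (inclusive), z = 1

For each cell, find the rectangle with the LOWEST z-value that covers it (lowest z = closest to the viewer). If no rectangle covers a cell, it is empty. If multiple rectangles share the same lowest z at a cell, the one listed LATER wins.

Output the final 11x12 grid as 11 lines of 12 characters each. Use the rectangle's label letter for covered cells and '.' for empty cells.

............
............
..........AA
....BBB...AA
....BDDD..AA
.....DDD..AA
.....DDD..AA
.....DDDCCCA
.....CCCCCCA
.....CCCCCC.
............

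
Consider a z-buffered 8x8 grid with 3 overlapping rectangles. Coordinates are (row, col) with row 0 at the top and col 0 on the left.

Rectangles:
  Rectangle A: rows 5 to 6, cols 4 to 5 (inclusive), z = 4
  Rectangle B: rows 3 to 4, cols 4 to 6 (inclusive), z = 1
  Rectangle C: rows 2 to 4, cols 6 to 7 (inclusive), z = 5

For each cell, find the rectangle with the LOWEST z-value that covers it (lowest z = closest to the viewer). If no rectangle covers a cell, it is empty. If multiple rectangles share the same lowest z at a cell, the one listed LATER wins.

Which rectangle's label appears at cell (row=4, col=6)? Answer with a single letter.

Check cell (4,6):
  A: rows 5-6 cols 4-5 -> outside (row miss)
  B: rows 3-4 cols 4-6 z=1 -> covers; best now B (z=1)
  C: rows 2-4 cols 6-7 z=5 -> covers; best now B (z=1)
Winner: B at z=1

Answer: B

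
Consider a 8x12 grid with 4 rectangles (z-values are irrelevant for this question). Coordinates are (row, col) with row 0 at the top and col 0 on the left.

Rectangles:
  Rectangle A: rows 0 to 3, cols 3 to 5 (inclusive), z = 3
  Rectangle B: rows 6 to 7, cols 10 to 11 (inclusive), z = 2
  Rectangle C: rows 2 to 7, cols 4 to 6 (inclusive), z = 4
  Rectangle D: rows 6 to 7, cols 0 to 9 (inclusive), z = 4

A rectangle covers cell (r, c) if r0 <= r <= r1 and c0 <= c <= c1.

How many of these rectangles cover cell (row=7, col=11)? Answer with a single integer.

Answer: 1

Derivation:
Check cell (7,11):
  A: rows 0-3 cols 3-5 -> outside (row miss)
  B: rows 6-7 cols 10-11 -> covers
  C: rows 2-7 cols 4-6 -> outside (col miss)
  D: rows 6-7 cols 0-9 -> outside (col miss)
Count covering = 1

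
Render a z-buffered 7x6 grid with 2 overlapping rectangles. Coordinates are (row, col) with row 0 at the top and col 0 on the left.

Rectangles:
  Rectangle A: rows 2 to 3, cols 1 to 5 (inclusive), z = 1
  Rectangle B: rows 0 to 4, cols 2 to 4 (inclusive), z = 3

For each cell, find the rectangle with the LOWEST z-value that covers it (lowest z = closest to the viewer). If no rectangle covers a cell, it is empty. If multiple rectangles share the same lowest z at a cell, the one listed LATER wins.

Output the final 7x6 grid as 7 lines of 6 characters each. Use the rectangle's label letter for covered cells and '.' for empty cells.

..BBB.
..BBB.
.AAAAA
.AAAAA
..BBB.
......
......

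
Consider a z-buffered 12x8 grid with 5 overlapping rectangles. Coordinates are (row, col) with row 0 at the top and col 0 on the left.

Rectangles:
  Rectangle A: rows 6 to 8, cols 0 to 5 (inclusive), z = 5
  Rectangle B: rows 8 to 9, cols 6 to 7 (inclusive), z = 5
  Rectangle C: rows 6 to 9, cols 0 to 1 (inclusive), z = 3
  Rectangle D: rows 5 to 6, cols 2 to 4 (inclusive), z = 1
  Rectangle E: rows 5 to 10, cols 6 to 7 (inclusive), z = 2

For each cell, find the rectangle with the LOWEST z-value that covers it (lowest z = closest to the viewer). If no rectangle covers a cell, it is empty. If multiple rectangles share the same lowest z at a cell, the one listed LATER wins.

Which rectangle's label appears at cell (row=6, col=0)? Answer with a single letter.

Check cell (6,0):
  A: rows 6-8 cols 0-5 z=5 -> covers; best now A (z=5)
  B: rows 8-9 cols 6-7 -> outside (row miss)
  C: rows 6-9 cols 0-1 z=3 -> covers; best now C (z=3)
  D: rows 5-6 cols 2-4 -> outside (col miss)
  E: rows 5-10 cols 6-7 -> outside (col miss)
Winner: C at z=3

Answer: C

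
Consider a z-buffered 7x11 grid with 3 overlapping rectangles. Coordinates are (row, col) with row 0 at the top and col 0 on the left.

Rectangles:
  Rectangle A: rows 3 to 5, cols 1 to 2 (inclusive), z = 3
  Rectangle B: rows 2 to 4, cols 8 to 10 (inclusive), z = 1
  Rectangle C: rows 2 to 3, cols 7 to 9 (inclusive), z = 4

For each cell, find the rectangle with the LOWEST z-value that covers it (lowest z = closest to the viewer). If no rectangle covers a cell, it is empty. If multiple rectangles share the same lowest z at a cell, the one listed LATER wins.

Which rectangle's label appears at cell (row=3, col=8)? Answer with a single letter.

Check cell (3,8):
  A: rows 3-5 cols 1-2 -> outside (col miss)
  B: rows 2-4 cols 8-10 z=1 -> covers; best now B (z=1)
  C: rows 2-3 cols 7-9 z=4 -> covers; best now B (z=1)
Winner: B at z=1

Answer: B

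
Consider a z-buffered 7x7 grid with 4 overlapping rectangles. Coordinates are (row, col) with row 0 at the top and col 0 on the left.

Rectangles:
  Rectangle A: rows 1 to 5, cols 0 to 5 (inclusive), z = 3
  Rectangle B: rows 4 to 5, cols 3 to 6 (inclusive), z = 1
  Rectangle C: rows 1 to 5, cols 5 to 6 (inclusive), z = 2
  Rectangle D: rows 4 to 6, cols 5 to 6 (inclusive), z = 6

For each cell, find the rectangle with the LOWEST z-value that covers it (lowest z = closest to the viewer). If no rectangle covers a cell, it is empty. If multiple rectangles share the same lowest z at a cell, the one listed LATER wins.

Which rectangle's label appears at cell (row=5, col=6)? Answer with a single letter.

Check cell (5,6):
  A: rows 1-5 cols 0-5 -> outside (col miss)
  B: rows 4-5 cols 3-6 z=1 -> covers; best now B (z=1)
  C: rows 1-5 cols 5-6 z=2 -> covers; best now B (z=1)
  D: rows 4-6 cols 5-6 z=6 -> covers; best now B (z=1)
Winner: B at z=1

Answer: B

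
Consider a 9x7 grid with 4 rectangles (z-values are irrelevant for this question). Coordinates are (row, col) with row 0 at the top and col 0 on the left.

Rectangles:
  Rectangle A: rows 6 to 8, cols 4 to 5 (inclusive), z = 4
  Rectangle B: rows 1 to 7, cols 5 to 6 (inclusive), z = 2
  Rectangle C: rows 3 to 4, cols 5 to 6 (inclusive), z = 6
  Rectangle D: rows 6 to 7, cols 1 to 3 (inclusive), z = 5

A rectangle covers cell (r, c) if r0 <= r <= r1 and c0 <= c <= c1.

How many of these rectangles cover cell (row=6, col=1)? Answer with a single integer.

Answer: 1

Derivation:
Check cell (6,1):
  A: rows 6-8 cols 4-5 -> outside (col miss)
  B: rows 1-7 cols 5-6 -> outside (col miss)
  C: rows 3-4 cols 5-6 -> outside (row miss)
  D: rows 6-7 cols 1-3 -> covers
Count covering = 1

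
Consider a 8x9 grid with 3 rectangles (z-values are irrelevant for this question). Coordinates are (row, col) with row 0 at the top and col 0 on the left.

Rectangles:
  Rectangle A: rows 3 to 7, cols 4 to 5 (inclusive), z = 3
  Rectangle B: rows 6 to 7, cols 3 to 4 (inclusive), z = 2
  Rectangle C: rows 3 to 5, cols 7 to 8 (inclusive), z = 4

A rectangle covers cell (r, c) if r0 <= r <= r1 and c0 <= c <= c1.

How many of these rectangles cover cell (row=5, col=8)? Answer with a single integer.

Check cell (5,8):
  A: rows 3-7 cols 4-5 -> outside (col miss)
  B: rows 6-7 cols 3-4 -> outside (row miss)
  C: rows 3-5 cols 7-8 -> covers
Count covering = 1

Answer: 1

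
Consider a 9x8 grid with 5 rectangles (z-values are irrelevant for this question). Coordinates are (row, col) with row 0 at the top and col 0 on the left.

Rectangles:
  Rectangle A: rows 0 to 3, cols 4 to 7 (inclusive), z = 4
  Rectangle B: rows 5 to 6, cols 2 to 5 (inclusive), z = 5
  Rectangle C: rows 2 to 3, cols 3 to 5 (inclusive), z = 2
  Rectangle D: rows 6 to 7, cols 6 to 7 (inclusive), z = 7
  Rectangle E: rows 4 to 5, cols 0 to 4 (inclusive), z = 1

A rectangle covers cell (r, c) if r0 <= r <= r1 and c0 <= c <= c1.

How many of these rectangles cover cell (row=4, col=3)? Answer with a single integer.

Check cell (4,3):
  A: rows 0-3 cols 4-7 -> outside (row miss)
  B: rows 5-6 cols 2-5 -> outside (row miss)
  C: rows 2-3 cols 3-5 -> outside (row miss)
  D: rows 6-7 cols 6-7 -> outside (row miss)
  E: rows 4-5 cols 0-4 -> covers
Count covering = 1

Answer: 1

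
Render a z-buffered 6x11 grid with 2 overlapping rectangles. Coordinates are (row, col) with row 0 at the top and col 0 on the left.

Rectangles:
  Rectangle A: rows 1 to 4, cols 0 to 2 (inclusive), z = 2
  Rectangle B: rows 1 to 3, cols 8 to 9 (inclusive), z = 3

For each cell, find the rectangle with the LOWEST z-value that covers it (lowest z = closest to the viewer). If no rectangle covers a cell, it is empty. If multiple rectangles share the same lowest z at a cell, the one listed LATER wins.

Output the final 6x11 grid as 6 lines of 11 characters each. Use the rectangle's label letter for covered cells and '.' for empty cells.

...........
AAA.....BB.
AAA.....BB.
AAA.....BB.
AAA........
...........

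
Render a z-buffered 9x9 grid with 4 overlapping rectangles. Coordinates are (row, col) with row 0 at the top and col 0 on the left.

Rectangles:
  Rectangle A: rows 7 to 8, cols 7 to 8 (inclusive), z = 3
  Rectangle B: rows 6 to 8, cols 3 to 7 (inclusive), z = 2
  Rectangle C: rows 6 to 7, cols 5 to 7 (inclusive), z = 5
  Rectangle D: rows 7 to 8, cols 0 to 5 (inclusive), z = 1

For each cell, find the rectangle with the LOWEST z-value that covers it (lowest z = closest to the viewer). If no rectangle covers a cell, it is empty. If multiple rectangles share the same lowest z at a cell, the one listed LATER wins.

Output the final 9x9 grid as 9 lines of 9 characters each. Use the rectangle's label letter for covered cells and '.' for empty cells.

.........
.........
.........
.........
.........
.........
...BBBBB.
DDDDDDBBA
DDDDDDBBA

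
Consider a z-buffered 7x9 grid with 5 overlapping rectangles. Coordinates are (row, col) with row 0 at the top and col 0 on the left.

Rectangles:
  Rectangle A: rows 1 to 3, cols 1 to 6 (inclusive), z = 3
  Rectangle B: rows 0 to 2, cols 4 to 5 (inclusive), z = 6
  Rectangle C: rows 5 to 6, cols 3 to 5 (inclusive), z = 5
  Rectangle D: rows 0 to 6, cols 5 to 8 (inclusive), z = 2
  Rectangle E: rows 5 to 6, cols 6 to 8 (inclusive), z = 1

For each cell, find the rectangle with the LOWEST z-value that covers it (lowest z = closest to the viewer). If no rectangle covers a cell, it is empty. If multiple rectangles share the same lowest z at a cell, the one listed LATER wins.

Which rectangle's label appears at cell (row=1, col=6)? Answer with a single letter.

Check cell (1,6):
  A: rows 1-3 cols 1-6 z=3 -> covers; best now A (z=3)
  B: rows 0-2 cols 4-5 -> outside (col miss)
  C: rows 5-6 cols 3-5 -> outside (row miss)
  D: rows 0-6 cols 5-8 z=2 -> covers; best now D (z=2)
  E: rows 5-6 cols 6-8 -> outside (row miss)
Winner: D at z=2

Answer: D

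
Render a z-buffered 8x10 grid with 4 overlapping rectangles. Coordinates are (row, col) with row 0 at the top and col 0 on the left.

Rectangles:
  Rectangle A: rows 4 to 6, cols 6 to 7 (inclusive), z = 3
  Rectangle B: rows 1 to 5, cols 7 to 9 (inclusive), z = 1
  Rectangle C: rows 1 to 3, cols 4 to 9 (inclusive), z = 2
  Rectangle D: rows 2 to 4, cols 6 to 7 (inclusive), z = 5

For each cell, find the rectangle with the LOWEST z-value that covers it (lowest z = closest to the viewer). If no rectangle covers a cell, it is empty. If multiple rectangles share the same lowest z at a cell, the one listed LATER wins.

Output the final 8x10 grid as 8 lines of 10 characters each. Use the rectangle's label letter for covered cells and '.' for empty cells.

..........
....CCCBBB
....CCCBBB
....CCCBBB
......ABBB
......ABBB
......AA..
..........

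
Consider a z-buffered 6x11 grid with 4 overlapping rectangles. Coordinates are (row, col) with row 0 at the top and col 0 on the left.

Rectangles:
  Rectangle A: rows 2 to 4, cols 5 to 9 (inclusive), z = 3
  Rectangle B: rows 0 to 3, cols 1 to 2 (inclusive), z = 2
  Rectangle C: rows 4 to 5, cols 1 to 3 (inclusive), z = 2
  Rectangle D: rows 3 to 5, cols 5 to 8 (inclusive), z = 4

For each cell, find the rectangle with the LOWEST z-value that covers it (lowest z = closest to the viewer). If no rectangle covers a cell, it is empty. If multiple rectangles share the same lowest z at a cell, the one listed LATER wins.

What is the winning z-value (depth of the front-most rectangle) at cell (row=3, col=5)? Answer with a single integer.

Check cell (3,5):
  A: rows 2-4 cols 5-9 z=3 -> covers; best now A (z=3)
  B: rows 0-3 cols 1-2 -> outside (col miss)
  C: rows 4-5 cols 1-3 -> outside (row miss)
  D: rows 3-5 cols 5-8 z=4 -> covers; best now A (z=3)
Winner: A at z=3

Answer: 3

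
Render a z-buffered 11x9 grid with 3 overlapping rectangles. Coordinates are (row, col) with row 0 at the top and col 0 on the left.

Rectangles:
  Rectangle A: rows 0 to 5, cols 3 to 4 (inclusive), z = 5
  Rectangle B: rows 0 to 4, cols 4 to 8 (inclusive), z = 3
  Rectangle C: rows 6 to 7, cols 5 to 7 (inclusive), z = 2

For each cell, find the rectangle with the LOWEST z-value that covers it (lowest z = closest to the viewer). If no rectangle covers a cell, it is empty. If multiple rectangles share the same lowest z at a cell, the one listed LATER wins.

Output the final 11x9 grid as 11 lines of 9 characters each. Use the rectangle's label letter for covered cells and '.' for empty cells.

...ABBBBB
...ABBBBB
...ABBBBB
...ABBBBB
...ABBBBB
...AA....
.....CCC.
.....CCC.
.........
.........
.........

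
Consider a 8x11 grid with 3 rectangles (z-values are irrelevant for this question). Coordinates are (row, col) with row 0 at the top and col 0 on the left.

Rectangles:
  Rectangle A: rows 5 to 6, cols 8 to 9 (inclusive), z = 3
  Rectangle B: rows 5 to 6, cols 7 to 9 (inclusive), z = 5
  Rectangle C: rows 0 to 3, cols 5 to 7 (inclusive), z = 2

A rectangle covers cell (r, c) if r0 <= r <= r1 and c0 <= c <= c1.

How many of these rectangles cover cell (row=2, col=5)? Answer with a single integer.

Check cell (2,5):
  A: rows 5-6 cols 8-9 -> outside (row miss)
  B: rows 5-6 cols 7-9 -> outside (row miss)
  C: rows 0-3 cols 5-7 -> covers
Count covering = 1

Answer: 1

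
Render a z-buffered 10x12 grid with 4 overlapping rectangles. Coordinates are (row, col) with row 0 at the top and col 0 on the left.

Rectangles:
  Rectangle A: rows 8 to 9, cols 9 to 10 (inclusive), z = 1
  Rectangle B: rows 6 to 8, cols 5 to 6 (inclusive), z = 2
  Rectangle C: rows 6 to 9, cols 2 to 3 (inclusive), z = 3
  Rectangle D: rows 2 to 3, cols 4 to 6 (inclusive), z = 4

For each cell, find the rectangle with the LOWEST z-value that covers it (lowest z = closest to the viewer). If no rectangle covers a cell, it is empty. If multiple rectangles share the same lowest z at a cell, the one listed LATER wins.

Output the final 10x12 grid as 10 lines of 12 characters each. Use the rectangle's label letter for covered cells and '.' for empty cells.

............
............
....DDD.....
....DDD.....
............
............
..CC.BB.....
..CC.BB.....
..CC.BB..AA.
..CC.....AA.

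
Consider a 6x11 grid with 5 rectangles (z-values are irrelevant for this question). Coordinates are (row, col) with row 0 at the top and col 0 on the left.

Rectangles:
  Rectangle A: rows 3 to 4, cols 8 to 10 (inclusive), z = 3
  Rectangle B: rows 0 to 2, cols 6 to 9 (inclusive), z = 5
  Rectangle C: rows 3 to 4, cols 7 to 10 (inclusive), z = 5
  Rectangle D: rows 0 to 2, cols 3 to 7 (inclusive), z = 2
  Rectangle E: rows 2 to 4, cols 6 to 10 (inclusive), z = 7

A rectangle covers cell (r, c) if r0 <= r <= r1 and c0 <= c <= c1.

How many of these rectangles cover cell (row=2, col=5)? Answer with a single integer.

Check cell (2,5):
  A: rows 3-4 cols 8-10 -> outside (row miss)
  B: rows 0-2 cols 6-9 -> outside (col miss)
  C: rows 3-4 cols 7-10 -> outside (row miss)
  D: rows 0-2 cols 3-7 -> covers
  E: rows 2-4 cols 6-10 -> outside (col miss)
Count covering = 1

Answer: 1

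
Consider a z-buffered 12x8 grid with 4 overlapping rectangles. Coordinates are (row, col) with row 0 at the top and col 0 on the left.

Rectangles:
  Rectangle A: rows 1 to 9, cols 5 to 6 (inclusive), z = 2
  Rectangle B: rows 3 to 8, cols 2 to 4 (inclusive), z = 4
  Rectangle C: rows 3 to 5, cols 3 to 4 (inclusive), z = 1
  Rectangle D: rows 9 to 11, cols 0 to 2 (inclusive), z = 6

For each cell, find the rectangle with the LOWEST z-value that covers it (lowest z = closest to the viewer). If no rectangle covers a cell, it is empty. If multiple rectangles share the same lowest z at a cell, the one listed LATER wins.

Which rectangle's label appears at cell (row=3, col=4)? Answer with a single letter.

Answer: C

Derivation:
Check cell (3,4):
  A: rows 1-9 cols 5-6 -> outside (col miss)
  B: rows 3-8 cols 2-4 z=4 -> covers; best now B (z=4)
  C: rows 3-5 cols 3-4 z=1 -> covers; best now C (z=1)
  D: rows 9-11 cols 0-2 -> outside (row miss)
Winner: C at z=1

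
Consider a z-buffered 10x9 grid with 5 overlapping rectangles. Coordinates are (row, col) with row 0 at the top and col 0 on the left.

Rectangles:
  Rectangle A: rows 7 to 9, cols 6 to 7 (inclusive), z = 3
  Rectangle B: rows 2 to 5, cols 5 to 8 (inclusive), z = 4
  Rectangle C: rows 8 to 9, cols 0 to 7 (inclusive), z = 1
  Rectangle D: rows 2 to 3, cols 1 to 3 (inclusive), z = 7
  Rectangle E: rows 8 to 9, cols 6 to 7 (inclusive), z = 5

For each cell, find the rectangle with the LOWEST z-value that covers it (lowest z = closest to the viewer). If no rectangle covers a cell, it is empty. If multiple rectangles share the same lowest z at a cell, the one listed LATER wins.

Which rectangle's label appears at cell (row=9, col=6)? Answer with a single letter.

Check cell (9,6):
  A: rows 7-9 cols 6-7 z=3 -> covers; best now A (z=3)
  B: rows 2-5 cols 5-8 -> outside (row miss)
  C: rows 8-9 cols 0-7 z=1 -> covers; best now C (z=1)
  D: rows 2-3 cols 1-3 -> outside (row miss)
  E: rows 8-9 cols 6-7 z=5 -> covers; best now C (z=1)
Winner: C at z=1

Answer: C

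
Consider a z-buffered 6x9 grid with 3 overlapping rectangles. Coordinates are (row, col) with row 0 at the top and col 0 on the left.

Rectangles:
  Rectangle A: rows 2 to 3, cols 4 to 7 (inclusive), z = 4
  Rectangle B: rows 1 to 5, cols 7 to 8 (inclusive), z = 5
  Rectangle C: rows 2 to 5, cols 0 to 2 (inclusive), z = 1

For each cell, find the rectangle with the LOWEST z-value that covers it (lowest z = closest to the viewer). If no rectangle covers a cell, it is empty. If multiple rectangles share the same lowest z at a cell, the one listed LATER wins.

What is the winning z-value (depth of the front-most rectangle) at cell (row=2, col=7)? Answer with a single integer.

Answer: 4

Derivation:
Check cell (2,7):
  A: rows 2-3 cols 4-7 z=4 -> covers; best now A (z=4)
  B: rows 1-5 cols 7-8 z=5 -> covers; best now A (z=4)
  C: rows 2-5 cols 0-2 -> outside (col miss)
Winner: A at z=4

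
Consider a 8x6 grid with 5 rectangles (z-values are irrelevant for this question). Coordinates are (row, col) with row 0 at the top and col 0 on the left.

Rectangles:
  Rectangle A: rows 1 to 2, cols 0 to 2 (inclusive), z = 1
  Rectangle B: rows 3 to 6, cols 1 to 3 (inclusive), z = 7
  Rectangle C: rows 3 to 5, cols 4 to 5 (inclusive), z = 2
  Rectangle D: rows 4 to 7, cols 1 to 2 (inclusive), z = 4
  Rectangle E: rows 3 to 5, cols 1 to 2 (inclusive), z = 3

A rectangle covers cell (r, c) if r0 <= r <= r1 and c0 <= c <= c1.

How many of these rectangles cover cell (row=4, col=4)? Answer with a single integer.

Check cell (4,4):
  A: rows 1-2 cols 0-2 -> outside (row miss)
  B: rows 3-6 cols 1-3 -> outside (col miss)
  C: rows 3-5 cols 4-5 -> covers
  D: rows 4-7 cols 1-2 -> outside (col miss)
  E: rows 3-5 cols 1-2 -> outside (col miss)
Count covering = 1

Answer: 1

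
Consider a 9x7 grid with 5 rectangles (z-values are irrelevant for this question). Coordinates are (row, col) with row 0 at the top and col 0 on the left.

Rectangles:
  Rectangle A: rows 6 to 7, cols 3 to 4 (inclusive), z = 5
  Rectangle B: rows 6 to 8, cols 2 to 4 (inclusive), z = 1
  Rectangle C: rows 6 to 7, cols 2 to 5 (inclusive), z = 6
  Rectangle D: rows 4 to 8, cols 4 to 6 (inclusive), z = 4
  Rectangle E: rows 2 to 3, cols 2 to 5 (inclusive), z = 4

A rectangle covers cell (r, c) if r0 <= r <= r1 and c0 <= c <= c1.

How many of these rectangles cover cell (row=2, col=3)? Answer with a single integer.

Answer: 1

Derivation:
Check cell (2,3):
  A: rows 6-7 cols 3-4 -> outside (row miss)
  B: rows 6-8 cols 2-4 -> outside (row miss)
  C: rows 6-7 cols 2-5 -> outside (row miss)
  D: rows 4-8 cols 4-6 -> outside (row miss)
  E: rows 2-3 cols 2-5 -> covers
Count covering = 1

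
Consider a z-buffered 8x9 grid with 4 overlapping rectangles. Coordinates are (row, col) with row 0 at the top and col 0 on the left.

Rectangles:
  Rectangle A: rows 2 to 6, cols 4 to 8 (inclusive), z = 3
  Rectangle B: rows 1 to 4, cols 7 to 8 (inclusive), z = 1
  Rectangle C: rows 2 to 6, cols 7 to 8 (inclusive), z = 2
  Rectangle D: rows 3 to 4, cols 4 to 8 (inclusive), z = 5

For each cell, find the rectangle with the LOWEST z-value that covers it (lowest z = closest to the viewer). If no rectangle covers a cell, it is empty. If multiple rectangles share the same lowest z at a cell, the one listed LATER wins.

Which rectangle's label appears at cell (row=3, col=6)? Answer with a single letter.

Check cell (3,6):
  A: rows 2-6 cols 4-8 z=3 -> covers; best now A (z=3)
  B: rows 1-4 cols 7-8 -> outside (col miss)
  C: rows 2-6 cols 7-8 -> outside (col miss)
  D: rows 3-4 cols 4-8 z=5 -> covers; best now A (z=3)
Winner: A at z=3

Answer: A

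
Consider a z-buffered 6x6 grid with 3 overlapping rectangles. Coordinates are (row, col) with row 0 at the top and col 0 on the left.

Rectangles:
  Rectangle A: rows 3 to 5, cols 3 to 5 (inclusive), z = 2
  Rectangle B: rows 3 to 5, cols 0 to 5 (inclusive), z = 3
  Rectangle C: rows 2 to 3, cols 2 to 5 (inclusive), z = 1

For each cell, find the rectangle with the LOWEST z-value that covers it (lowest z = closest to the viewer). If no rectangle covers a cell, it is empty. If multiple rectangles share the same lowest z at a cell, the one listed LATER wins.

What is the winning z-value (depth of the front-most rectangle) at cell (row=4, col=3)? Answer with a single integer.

Check cell (4,3):
  A: rows 3-5 cols 3-5 z=2 -> covers; best now A (z=2)
  B: rows 3-5 cols 0-5 z=3 -> covers; best now A (z=2)
  C: rows 2-3 cols 2-5 -> outside (row miss)
Winner: A at z=2

Answer: 2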